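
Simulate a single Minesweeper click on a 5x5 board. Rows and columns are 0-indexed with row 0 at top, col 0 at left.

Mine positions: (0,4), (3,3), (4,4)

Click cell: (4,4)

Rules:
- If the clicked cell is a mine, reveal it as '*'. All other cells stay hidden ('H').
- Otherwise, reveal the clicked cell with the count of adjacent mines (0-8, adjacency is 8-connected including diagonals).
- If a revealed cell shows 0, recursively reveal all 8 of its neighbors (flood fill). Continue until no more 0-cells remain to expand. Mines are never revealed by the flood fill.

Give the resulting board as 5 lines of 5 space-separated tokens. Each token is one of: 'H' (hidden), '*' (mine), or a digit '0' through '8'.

H H H H H
H H H H H
H H H H H
H H H H H
H H H H *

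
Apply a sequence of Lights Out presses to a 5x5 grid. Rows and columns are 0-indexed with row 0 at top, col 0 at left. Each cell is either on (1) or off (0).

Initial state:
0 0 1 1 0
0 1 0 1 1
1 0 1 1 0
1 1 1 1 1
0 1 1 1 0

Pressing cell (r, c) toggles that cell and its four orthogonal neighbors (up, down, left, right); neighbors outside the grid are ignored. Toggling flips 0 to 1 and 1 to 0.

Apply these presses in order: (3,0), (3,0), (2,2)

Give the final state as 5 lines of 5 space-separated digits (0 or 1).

After press 1 at (3,0):
0 0 1 1 0
0 1 0 1 1
0 0 1 1 0
0 0 1 1 1
1 1 1 1 0

After press 2 at (3,0):
0 0 1 1 0
0 1 0 1 1
1 0 1 1 0
1 1 1 1 1
0 1 1 1 0

After press 3 at (2,2):
0 0 1 1 0
0 1 1 1 1
1 1 0 0 0
1 1 0 1 1
0 1 1 1 0

Answer: 0 0 1 1 0
0 1 1 1 1
1 1 0 0 0
1 1 0 1 1
0 1 1 1 0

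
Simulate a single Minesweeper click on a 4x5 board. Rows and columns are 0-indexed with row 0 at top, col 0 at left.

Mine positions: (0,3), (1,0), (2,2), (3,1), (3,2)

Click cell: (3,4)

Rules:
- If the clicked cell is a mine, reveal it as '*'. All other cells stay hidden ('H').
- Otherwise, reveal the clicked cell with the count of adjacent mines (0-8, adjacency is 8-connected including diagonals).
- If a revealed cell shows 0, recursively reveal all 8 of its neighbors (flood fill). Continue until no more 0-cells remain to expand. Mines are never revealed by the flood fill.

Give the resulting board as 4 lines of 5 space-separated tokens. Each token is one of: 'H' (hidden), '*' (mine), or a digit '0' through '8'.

H H H H H
H H H 2 1
H H H 2 0
H H H 2 0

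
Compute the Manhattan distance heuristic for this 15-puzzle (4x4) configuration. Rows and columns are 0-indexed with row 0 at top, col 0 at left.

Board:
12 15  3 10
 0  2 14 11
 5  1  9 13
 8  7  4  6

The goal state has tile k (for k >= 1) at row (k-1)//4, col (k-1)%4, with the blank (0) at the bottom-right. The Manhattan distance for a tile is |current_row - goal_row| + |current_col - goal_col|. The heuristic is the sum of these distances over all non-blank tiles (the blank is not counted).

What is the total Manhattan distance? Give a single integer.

Answer: 45

Derivation:
Tile 12: at (0,0), goal (2,3), distance |0-2|+|0-3| = 5
Tile 15: at (0,1), goal (3,2), distance |0-3|+|1-2| = 4
Tile 3: at (0,2), goal (0,2), distance |0-0|+|2-2| = 0
Tile 10: at (0,3), goal (2,1), distance |0-2|+|3-1| = 4
Tile 2: at (1,1), goal (0,1), distance |1-0|+|1-1| = 1
Tile 14: at (1,2), goal (3,1), distance |1-3|+|2-1| = 3
Tile 11: at (1,3), goal (2,2), distance |1-2|+|3-2| = 2
Tile 5: at (2,0), goal (1,0), distance |2-1|+|0-0| = 1
Tile 1: at (2,1), goal (0,0), distance |2-0|+|1-0| = 3
Tile 9: at (2,2), goal (2,0), distance |2-2|+|2-0| = 2
Tile 13: at (2,3), goal (3,0), distance |2-3|+|3-0| = 4
Tile 8: at (3,0), goal (1,3), distance |3-1|+|0-3| = 5
Tile 7: at (3,1), goal (1,2), distance |3-1|+|1-2| = 3
Tile 4: at (3,2), goal (0,3), distance |3-0|+|2-3| = 4
Tile 6: at (3,3), goal (1,1), distance |3-1|+|3-1| = 4
Sum: 5 + 4 + 0 + 4 + 1 + 3 + 2 + 1 + 3 + 2 + 4 + 5 + 3 + 4 + 4 = 45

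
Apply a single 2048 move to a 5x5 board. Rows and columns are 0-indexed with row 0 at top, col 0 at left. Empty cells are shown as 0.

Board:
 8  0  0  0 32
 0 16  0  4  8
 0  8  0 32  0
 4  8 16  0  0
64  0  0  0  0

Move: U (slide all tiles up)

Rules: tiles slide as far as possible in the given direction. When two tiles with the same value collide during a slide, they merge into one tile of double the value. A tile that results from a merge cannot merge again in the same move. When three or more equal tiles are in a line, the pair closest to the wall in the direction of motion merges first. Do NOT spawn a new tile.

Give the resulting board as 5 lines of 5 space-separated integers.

Slide up:
col 0: [8, 0, 0, 4, 64] -> [8, 4, 64, 0, 0]
col 1: [0, 16, 8, 8, 0] -> [16, 16, 0, 0, 0]
col 2: [0, 0, 0, 16, 0] -> [16, 0, 0, 0, 0]
col 3: [0, 4, 32, 0, 0] -> [4, 32, 0, 0, 0]
col 4: [32, 8, 0, 0, 0] -> [32, 8, 0, 0, 0]

Answer:  8 16 16  4 32
 4 16  0 32  8
64  0  0  0  0
 0  0  0  0  0
 0  0  0  0  0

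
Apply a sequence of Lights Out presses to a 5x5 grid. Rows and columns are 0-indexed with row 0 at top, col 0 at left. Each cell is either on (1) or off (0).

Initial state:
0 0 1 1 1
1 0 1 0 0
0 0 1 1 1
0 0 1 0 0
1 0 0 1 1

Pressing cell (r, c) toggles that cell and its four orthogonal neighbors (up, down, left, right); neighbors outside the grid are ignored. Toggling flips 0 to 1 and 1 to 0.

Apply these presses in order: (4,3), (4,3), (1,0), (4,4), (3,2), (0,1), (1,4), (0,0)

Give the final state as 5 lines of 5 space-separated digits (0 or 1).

Answer: 1 0 0 1 0
1 0 1 1 1
1 0 0 1 0
0 1 0 1 1
1 0 1 0 0

Derivation:
After press 1 at (4,3):
0 0 1 1 1
1 0 1 0 0
0 0 1 1 1
0 0 1 1 0
1 0 1 0 0

After press 2 at (4,3):
0 0 1 1 1
1 0 1 0 0
0 0 1 1 1
0 0 1 0 0
1 0 0 1 1

After press 3 at (1,0):
1 0 1 1 1
0 1 1 0 0
1 0 1 1 1
0 0 1 0 0
1 0 0 1 1

After press 4 at (4,4):
1 0 1 1 1
0 1 1 0 0
1 0 1 1 1
0 0 1 0 1
1 0 0 0 0

After press 5 at (3,2):
1 0 1 1 1
0 1 1 0 0
1 0 0 1 1
0 1 0 1 1
1 0 1 0 0

After press 6 at (0,1):
0 1 0 1 1
0 0 1 0 0
1 0 0 1 1
0 1 0 1 1
1 0 1 0 0

After press 7 at (1,4):
0 1 0 1 0
0 0 1 1 1
1 0 0 1 0
0 1 0 1 1
1 0 1 0 0

After press 8 at (0,0):
1 0 0 1 0
1 0 1 1 1
1 0 0 1 0
0 1 0 1 1
1 0 1 0 0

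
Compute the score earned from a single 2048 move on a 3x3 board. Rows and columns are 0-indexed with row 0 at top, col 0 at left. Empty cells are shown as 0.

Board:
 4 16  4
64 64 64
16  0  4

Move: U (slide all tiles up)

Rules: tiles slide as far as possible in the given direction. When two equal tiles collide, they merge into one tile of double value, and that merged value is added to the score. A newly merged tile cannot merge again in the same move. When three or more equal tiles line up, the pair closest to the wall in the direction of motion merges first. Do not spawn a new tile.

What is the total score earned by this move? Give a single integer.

Answer: 0

Derivation:
Slide up:
col 0: [4, 64, 16] -> [4, 64, 16]  score +0 (running 0)
col 1: [16, 64, 0] -> [16, 64, 0]  score +0 (running 0)
col 2: [4, 64, 4] -> [4, 64, 4]  score +0 (running 0)
Board after move:
 4 16  4
64 64 64
16  0  4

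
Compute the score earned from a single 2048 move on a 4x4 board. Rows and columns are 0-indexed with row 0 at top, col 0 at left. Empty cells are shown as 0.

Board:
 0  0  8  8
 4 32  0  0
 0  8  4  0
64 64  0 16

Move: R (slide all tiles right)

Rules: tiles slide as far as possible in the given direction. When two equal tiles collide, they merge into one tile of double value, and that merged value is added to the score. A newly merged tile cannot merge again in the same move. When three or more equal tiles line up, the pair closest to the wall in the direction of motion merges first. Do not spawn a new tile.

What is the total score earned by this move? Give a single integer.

Answer: 144

Derivation:
Slide right:
row 0: [0, 0, 8, 8] -> [0, 0, 0, 16]  score +16 (running 16)
row 1: [4, 32, 0, 0] -> [0, 0, 4, 32]  score +0 (running 16)
row 2: [0, 8, 4, 0] -> [0, 0, 8, 4]  score +0 (running 16)
row 3: [64, 64, 0, 16] -> [0, 0, 128, 16]  score +128 (running 144)
Board after move:
  0   0   0  16
  0   0   4  32
  0   0   8   4
  0   0 128  16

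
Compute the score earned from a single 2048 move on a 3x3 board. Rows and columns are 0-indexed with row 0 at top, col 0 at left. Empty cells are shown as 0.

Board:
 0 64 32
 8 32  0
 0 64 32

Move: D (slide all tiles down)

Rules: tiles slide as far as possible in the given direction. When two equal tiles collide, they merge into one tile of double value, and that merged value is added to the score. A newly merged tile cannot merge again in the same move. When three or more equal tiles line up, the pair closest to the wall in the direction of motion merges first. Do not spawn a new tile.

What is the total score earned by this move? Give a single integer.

Slide down:
col 0: [0, 8, 0] -> [0, 0, 8]  score +0 (running 0)
col 1: [64, 32, 64] -> [64, 32, 64]  score +0 (running 0)
col 2: [32, 0, 32] -> [0, 0, 64]  score +64 (running 64)
Board after move:
 0 64  0
 0 32  0
 8 64 64

Answer: 64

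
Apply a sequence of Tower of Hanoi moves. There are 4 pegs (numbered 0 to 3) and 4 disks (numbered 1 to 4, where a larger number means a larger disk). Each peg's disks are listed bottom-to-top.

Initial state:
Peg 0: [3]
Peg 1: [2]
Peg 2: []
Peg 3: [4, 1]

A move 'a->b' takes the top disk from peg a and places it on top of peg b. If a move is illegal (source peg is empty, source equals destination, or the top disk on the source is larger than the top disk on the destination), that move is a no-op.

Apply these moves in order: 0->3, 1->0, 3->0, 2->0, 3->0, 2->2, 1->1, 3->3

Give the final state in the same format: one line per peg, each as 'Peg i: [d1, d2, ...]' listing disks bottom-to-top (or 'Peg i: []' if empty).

After move 1 (0->3):
Peg 0: [3]
Peg 1: [2]
Peg 2: []
Peg 3: [4, 1]

After move 2 (1->0):
Peg 0: [3, 2]
Peg 1: []
Peg 2: []
Peg 3: [4, 1]

After move 3 (3->0):
Peg 0: [3, 2, 1]
Peg 1: []
Peg 2: []
Peg 3: [4]

After move 4 (2->0):
Peg 0: [3, 2, 1]
Peg 1: []
Peg 2: []
Peg 3: [4]

After move 5 (3->0):
Peg 0: [3, 2, 1]
Peg 1: []
Peg 2: []
Peg 3: [4]

After move 6 (2->2):
Peg 0: [3, 2, 1]
Peg 1: []
Peg 2: []
Peg 3: [4]

After move 7 (1->1):
Peg 0: [3, 2, 1]
Peg 1: []
Peg 2: []
Peg 3: [4]

After move 8 (3->3):
Peg 0: [3, 2, 1]
Peg 1: []
Peg 2: []
Peg 3: [4]

Answer: Peg 0: [3, 2, 1]
Peg 1: []
Peg 2: []
Peg 3: [4]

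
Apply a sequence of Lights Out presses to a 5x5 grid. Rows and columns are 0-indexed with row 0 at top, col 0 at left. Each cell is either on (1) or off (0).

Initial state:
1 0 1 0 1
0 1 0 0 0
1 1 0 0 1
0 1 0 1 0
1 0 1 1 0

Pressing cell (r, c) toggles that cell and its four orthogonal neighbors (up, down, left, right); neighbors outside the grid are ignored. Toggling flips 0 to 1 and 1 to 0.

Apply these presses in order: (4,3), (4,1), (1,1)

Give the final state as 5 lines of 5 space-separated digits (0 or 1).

After press 1 at (4,3):
1 0 1 0 1
0 1 0 0 0
1 1 0 0 1
0 1 0 0 0
1 0 0 0 1

After press 2 at (4,1):
1 0 1 0 1
0 1 0 0 0
1 1 0 0 1
0 0 0 0 0
0 1 1 0 1

After press 3 at (1,1):
1 1 1 0 1
1 0 1 0 0
1 0 0 0 1
0 0 0 0 0
0 1 1 0 1

Answer: 1 1 1 0 1
1 0 1 0 0
1 0 0 0 1
0 0 0 0 0
0 1 1 0 1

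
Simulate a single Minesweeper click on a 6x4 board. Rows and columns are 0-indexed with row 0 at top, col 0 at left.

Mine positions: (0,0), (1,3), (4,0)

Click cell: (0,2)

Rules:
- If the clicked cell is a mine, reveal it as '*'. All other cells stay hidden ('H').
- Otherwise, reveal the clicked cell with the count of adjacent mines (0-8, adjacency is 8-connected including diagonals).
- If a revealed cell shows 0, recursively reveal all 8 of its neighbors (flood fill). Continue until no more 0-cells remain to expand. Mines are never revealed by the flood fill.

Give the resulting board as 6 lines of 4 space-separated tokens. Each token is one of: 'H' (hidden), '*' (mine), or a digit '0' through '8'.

H H 1 H
H H H H
H H H H
H H H H
H H H H
H H H H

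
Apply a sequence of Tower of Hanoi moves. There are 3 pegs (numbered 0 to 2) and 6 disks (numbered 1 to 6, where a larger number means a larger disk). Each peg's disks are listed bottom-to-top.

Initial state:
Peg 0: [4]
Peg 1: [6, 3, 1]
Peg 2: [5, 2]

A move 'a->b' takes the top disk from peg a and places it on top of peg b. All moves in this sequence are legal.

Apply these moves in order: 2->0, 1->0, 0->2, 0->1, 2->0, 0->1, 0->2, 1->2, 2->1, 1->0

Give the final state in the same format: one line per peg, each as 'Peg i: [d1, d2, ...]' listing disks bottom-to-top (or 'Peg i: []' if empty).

After move 1 (2->0):
Peg 0: [4, 2]
Peg 1: [6, 3, 1]
Peg 2: [5]

After move 2 (1->0):
Peg 0: [4, 2, 1]
Peg 1: [6, 3]
Peg 2: [5]

After move 3 (0->2):
Peg 0: [4, 2]
Peg 1: [6, 3]
Peg 2: [5, 1]

After move 4 (0->1):
Peg 0: [4]
Peg 1: [6, 3, 2]
Peg 2: [5, 1]

After move 5 (2->0):
Peg 0: [4, 1]
Peg 1: [6, 3, 2]
Peg 2: [5]

After move 6 (0->1):
Peg 0: [4]
Peg 1: [6, 3, 2, 1]
Peg 2: [5]

After move 7 (0->2):
Peg 0: []
Peg 1: [6, 3, 2, 1]
Peg 2: [5, 4]

After move 8 (1->2):
Peg 0: []
Peg 1: [6, 3, 2]
Peg 2: [5, 4, 1]

After move 9 (2->1):
Peg 0: []
Peg 1: [6, 3, 2, 1]
Peg 2: [5, 4]

After move 10 (1->0):
Peg 0: [1]
Peg 1: [6, 3, 2]
Peg 2: [5, 4]

Answer: Peg 0: [1]
Peg 1: [6, 3, 2]
Peg 2: [5, 4]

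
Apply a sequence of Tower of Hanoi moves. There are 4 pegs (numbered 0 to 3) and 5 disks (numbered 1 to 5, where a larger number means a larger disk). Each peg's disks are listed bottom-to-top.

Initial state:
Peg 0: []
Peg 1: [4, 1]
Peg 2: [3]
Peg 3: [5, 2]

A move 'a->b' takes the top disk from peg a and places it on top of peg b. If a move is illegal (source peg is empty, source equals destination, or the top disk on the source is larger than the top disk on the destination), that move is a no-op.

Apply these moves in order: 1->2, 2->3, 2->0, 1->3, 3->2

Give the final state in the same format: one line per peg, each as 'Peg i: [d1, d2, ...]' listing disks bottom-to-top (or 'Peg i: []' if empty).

Answer: Peg 0: [3]
Peg 1: [4]
Peg 2: [1]
Peg 3: [5, 2]

Derivation:
After move 1 (1->2):
Peg 0: []
Peg 1: [4]
Peg 2: [3, 1]
Peg 3: [5, 2]

After move 2 (2->3):
Peg 0: []
Peg 1: [4]
Peg 2: [3]
Peg 3: [5, 2, 1]

After move 3 (2->0):
Peg 0: [3]
Peg 1: [4]
Peg 2: []
Peg 3: [5, 2, 1]

After move 4 (1->3):
Peg 0: [3]
Peg 1: [4]
Peg 2: []
Peg 3: [5, 2, 1]

After move 5 (3->2):
Peg 0: [3]
Peg 1: [4]
Peg 2: [1]
Peg 3: [5, 2]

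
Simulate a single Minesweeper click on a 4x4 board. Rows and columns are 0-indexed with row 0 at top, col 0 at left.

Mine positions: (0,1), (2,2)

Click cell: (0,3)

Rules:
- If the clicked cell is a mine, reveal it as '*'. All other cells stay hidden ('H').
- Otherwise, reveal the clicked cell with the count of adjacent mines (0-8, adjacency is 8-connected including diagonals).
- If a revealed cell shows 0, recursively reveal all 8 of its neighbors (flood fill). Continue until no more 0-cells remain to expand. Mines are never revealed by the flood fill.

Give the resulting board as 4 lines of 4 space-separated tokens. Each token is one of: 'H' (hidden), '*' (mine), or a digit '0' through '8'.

H H 1 0
H H 2 1
H H H H
H H H H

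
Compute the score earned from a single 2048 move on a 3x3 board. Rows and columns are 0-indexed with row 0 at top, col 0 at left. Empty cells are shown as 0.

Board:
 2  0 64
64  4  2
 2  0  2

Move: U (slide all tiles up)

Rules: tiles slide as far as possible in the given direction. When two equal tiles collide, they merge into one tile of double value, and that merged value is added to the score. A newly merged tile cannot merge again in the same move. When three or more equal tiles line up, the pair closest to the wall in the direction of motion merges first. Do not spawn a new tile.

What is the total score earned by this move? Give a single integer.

Answer: 4

Derivation:
Slide up:
col 0: [2, 64, 2] -> [2, 64, 2]  score +0 (running 0)
col 1: [0, 4, 0] -> [4, 0, 0]  score +0 (running 0)
col 2: [64, 2, 2] -> [64, 4, 0]  score +4 (running 4)
Board after move:
 2  4 64
64  0  4
 2  0  0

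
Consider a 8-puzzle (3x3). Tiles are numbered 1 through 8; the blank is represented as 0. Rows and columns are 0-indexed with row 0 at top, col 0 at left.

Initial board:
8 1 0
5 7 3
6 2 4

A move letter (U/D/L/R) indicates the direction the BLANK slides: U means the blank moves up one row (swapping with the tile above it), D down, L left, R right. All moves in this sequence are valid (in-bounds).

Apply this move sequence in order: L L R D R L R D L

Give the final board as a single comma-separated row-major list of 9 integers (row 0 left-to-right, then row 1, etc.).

After move 1 (L):
8 0 1
5 7 3
6 2 4

After move 2 (L):
0 8 1
5 7 3
6 2 4

After move 3 (R):
8 0 1
5 7 3
6 2 4

After move 4 (D):
8 7 1
5 0 3
6 2 4

After move 5 (R):
8 7 1
5 3 0
6 2 4

After move 6 (L):
8 7 1
5 0 3
6 2 4

After move 7 (R):
8 7 1
5 3 0
6 2 4

After move 8 (D):
8 7 1
5 3 4
6 2 0

After move 9 (L):
8 7 1
5 3 4
6 0 2

Answer: 8, 7, 1, 5, 3, 4, 6, 0, 2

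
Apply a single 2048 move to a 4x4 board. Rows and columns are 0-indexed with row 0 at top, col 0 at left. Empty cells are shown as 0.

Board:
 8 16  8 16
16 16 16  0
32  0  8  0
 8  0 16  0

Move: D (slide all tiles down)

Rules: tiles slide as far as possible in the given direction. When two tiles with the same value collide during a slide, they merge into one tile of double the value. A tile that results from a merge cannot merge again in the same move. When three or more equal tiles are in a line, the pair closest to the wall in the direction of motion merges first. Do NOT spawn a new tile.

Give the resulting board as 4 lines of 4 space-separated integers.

Answer:  8  0  8  0
16  0 16  0
32  0  8  0
 8 32 16 16

Derivation:
Slide down:
col 0: [8, 16, 32, 8] -> [8, 16, 32, 8]
col 1: [16, 16, 0, 0] -> [0, 0, 0, 32]
col 2: [8, 16, 8, 16] -> [8, 16, 8, 16]
col 3: [16, 0, 0, 0] -> [0, 0, 0, 16]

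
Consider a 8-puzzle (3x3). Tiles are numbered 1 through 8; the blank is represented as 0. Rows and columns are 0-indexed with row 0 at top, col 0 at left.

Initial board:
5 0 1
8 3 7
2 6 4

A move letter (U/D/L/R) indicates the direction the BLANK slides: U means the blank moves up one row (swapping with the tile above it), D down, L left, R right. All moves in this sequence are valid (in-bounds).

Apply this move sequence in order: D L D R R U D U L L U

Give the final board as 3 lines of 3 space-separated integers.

Answer: 0 3 1
5 2 8
6 4 7

Derivation:
After move 1 (D):
5 3 1
8 0 7
2 6 4

After move 2 (L):
5 3 1
0 8 7
2 6 4

After move 3 (D):
5 3 1
2 8 7
0 6 4

After move 4 (R):
5 3 1
2 8 7
6 0 4

After move 5 (R):
5 3 1
2 8 7
6 4 0

After move 6 (U):
5 3 1
2 8 0
6 4 7

After move 7 (D):
5 3 1
2 8 7
6 4 0

After move 8 (U):
5 3 1
2 8 0
6 4 7

After move 9 (L):
5 3 1
2 0 8
6 4 7

After move 10 (L):
5 3 1
0 2 8
6 4 7

After move 11 (U):
0 3 1
5 2 8
6 4 7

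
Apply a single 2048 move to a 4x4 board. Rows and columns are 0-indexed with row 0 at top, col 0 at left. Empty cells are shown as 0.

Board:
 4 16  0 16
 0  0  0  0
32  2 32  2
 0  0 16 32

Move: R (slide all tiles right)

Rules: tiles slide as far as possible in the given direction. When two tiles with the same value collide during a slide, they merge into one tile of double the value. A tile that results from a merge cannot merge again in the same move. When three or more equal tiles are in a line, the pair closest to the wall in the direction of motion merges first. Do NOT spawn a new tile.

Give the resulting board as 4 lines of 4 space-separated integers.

Slide right:
row 0: [4, 16, 0, 16] -> [0, 0, 4, 32]
row 1: [0, 0, 0, 0] -> [0, 0, 0, 0]
row 2: [32, 2, 32, 2] -> [32, 2, 32, 2]
row 3: [0, 0, 16, 32] -> [0, 0, 16, 32]

Answer:  0  0  4 32
 0  0  0  0
32  2 32  2
 0  0 16 32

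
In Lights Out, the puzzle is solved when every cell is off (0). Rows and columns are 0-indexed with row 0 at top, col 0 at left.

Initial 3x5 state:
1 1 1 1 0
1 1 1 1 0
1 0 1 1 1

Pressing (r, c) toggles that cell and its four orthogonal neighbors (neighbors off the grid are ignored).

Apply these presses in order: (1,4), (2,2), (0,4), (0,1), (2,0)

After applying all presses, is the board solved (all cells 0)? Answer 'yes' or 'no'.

Answer: yes

Derivation:
After press 1 at (1,4):
1 1 1 1 1
1 1 1 0 1
1 0 1 1 0

After press 2 at (2,2):
1 1 1 1 1
1 1 0 0 1
1 1 0 0 0

After press 3 at (0,4):
1 1 1 0 0
1 1 0 0 0
1 1 0 0 0

After press 4 at (0,1):
0 0 0 0 0
1 0 0 0 0
1 1 0 0 0

After press 5 at (2,0):
0 0 0 0 0
0 0 0 0 0
0 0 0 0 0

Lights still on: 0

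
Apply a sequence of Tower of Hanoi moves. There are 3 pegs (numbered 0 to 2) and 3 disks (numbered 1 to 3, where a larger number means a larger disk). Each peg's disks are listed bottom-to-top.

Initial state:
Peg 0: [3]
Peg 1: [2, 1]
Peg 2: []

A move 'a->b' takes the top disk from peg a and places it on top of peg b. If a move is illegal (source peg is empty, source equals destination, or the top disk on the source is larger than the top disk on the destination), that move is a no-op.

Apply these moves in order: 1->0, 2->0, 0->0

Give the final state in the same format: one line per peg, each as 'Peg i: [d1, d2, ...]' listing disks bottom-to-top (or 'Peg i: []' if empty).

Answer: Peg 0: [3, 1]
Peg 1: [2]
Peg 2: []

Derivation:
After move 1 (1->0):
Peg 0: [3, 1]
Peg 1: [2]
Peg 2: []

After move 2 (2->0):
Peg 0: [3, 1]
Peg 1: [2]
Peg 2: []

After move 3 (0->0):
Peg 0: [3, 1]
Peg 1: [2]
Peg 2: []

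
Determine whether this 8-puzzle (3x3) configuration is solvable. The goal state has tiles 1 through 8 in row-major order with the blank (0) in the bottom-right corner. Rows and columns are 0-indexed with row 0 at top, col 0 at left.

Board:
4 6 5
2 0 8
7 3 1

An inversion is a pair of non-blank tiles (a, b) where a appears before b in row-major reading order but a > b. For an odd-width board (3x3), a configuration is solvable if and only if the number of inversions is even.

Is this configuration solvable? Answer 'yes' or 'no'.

Inversions (pairs i<j in row-major order where tile[i] > tile[j] > 0): 17
17 is odd, so the puzzle is not solvable.

Answer: no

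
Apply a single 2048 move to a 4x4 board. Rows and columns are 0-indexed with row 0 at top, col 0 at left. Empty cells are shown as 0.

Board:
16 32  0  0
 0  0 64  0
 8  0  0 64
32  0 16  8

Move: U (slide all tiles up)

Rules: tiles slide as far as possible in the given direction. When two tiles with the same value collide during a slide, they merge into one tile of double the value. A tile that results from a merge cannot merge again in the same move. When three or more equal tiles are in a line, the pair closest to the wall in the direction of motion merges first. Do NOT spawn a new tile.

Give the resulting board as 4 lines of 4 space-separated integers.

Slide up:
col 0: [16, 0, 8, 32] -> [16, 8, 32, 0]
col 1: [32, 0, 0, 0] -> [32, 0, 0, 0]
col 2: [0, 64, 0, 16] -> [64, 16, 0, 0]
col 3: [0, 0, 64, 8] -> [64, 8, 0, 0]

Answer: 16 32 64 64
 8  0 16  8
32  0  0  0
 0  0  0  0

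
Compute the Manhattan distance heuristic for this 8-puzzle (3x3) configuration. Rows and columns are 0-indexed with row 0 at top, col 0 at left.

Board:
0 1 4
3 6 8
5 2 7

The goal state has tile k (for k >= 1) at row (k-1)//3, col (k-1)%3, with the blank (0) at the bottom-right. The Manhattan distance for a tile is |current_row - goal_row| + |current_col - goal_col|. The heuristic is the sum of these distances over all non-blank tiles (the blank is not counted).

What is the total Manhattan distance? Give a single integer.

Tile 1: at (0,1), goal (0,0), distance |0-0|+|1-0| = 1
Tile 4: at (0,2), goal (1,0), distance |0-1|+|2-0| = 3
Tile 3: at (1,0), goal (0,2), distance |1-0|+|0-2| = 3
Tile 6: at (1,1), goal (1,2), distance |1-1|+|1-2| = 1
Tile 8: at (1,2), goal (2,1), distance |1-2|+|2-1| = 2
Tile 5: at (2,0), goal (1,1), distance |2-1|+|0-1| = 2
Tile 2: at (2,1), goal (0,1), distance |2-0|+|1-1| = 2
Tile 7: at (2,2), goal (2,0), distance |2-2|+|2-0| = 2
Sum: 1 + 3 + 3 + 1 + 2 + 2 + 2 + 2 = 16

Answer: 16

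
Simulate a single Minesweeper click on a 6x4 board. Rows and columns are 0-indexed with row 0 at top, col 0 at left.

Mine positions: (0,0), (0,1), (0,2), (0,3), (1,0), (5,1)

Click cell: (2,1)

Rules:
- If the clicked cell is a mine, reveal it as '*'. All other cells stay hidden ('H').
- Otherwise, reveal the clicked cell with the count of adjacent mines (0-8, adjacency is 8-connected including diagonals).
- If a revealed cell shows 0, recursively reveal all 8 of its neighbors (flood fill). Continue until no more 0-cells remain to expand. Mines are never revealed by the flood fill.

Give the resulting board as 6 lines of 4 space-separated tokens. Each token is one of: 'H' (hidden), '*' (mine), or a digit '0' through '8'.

H H H H
H H H H
H 1 H H
H H H H
H H H H
H H H H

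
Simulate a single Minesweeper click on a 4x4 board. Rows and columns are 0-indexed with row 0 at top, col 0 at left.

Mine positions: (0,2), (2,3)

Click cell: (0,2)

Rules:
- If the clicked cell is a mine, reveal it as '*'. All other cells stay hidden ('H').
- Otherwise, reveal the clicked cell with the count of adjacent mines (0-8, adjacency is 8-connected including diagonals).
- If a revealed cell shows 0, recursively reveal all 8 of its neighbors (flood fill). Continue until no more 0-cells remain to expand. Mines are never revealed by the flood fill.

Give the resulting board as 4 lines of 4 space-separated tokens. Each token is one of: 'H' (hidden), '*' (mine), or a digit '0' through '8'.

H H * H
H H H H
H H H H
H H H H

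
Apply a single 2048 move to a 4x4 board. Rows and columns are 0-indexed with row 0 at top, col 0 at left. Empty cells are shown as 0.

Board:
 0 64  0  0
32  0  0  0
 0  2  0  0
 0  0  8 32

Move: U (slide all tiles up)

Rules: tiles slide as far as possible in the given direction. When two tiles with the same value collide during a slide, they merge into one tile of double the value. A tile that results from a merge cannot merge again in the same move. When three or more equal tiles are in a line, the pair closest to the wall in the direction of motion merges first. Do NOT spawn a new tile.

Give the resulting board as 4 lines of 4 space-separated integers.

Answer: 32 64  8 32
 0  2  0  0
 0  0  0  0
 0  0  0  0

Derivation:
Slide up:
col 0: [0, 32, 0, 0] -> [32, 0, 0, 0]
col 1: [64, 0, 2, 0] -> [64, 2, 0, 0]
col 2: [0, 0, 0, 8] -> [8, 0, 0, 0]
col 3: [0, 0, 0, 32] -> [32, 0, 0, 0]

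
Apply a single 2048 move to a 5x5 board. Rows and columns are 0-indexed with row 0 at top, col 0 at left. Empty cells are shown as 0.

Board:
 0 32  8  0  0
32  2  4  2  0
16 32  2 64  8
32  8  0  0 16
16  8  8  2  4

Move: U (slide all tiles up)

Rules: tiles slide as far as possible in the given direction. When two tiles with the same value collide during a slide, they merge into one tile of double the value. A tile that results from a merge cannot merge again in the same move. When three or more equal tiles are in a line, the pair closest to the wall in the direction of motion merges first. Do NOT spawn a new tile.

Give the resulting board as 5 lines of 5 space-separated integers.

Slide up:
col 0: [0, 32, 16, 32, 16] -> [32, 16, 32, 16, 0]
col 1: [32, 2, 32, 8, 8] -> [32, 2, 32, 16, 0]
col 2: [8, 4, 2, 0, 8] -> [8, 4, 2, 8, 0]
col 3: [0, 2, 64, 0, 2] -> [2, 64, 2, 0, 0]
col 4: [0, 0, 8, 16, 4] -> [8, 16, 4, 0, 0]

Answer: 32 32  8  2  8
16  2  4 64 16
32 32  2  2  4
16 16  8  0  0
 0  0  0  0  0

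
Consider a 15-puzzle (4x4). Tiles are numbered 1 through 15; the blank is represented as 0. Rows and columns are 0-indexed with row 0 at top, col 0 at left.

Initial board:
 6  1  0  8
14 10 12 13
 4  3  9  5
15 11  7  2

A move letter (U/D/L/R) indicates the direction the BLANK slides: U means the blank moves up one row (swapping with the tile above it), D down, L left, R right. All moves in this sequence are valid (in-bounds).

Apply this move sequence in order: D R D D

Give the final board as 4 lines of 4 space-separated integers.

Answer:  6  1 12  8
14 10 13  5
 4  3  9  2
15 11  7  0

Derivation:
After move 1 (D):
 6  1 12  8
14 10  0 13
 4  3  9  5
15 11  7  2

After move 2 (R):
 6  1 12  8
14 10 13  0
 4  3  9  5
15 11  7  2

After move 3 (D):
 6  1 12  8
14 10 13  5
 4  3  9  0
15 11  7  2

After move 4 (D):
 6  1 12  8
14 10 13  5
 4  3  9  2
15 11  7  0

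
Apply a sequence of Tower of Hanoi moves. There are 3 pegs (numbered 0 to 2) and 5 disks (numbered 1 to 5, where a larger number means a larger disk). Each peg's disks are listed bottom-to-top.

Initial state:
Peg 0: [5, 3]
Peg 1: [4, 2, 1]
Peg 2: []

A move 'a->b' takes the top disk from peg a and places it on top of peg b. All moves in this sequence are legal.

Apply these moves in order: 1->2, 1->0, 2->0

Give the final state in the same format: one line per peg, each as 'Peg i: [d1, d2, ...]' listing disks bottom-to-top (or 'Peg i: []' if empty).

Answer: Peg 0: [5, 3, 2, 1]
Peg 1: [4]
Peg 2: []

Derivation:
After move 1 (1->2):
Peg 0: [5, 3]
Peg 1: [4, 2]
Peg 2: [1]

After move 2 (1->0):
Peg 0: [5, 3, 2]
Peg 1: [4]
Peg 2: [1]

After move 3 (2->0):
Peg 0: [5, 3, 2, 1]
Peg 1: [4]
Peg 2: []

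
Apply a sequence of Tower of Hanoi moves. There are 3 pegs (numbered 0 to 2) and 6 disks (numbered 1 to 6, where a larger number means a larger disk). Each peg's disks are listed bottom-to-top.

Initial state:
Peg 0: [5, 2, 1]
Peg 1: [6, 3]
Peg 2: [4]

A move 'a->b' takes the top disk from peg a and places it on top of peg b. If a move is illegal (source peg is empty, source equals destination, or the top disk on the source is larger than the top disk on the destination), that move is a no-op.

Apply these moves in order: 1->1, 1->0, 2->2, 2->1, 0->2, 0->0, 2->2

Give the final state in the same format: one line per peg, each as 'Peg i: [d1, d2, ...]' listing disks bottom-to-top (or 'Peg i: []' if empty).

After move 1 (1->1):
Peg 0: [5, 2, 1]
Peg 1: [6, 3]
Peg 2: [4]

After move 2 (1->0):
Peg 0: [5, 2, 1]
Peg 1: [6, 3]
Peg 2: [4]

After move 3 (2->2):
Peg 0: [5, 2, 1]
Peg 1: [6, 3]
Peg 2: [4]

After move 4 (2->1):
Peg 0: [5, 2, 1]
Peg 1: [6, 3]
Peg 2: [4]

After move 5 (0->2):
Peg 0: [5, 2]
Peg 1: [6, 3]
Peg 2: [4, 1]

After move 6 (0->0):
Peg 0: [5, 2]
Peg 1: [6, 3]
Peg 2: [4, 1]

After move 7 (2->2):
Peg 0: [5, 2]
Peg 1: [6, 3]
Peg 2: [4, 1]

Answer: Peg 0: [5, 2]
Peg 1: [6, 3]
Peg 2: [4, 1]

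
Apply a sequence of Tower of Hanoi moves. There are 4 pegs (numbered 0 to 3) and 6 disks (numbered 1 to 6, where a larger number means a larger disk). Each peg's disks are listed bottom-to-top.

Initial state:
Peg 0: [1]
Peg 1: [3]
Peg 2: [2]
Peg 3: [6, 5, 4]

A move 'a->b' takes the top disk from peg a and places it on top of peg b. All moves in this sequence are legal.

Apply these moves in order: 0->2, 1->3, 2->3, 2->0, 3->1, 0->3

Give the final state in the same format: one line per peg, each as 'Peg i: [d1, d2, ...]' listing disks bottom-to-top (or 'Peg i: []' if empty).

Answer: Peg 0: []
Peg 1: [1]
Peg 2: []
Peg 3: [6, 5, 4, 3, 2]

Derivation:
After move 1 (0->2):
Peg 0: []
Peg 1: [3]
Peg 2: [2, 1]
Peg 3: [6, 5, 4]

After move 2 (1->3):
Peg 0: []
Peg 1: []
Peg 2: [2, 1]
Peg 3: [6, 5, 4, 3]

After move 3 (2->3):
Peg 0: []
Peg 1: []
Peg 2: [2]
Peg 3: [6, 5, 4, 3, 1]

After move 4 (2->0):
Peg 0: [2]
Peg 1: []
Peg 2: []
Peg 3: [6, 5, 4, 3, 1]

After move 5 (3->1):
Peg 0: [2]
Peg 1: [1]
Peg 2: []
Peg 3: [6, 5, 4, 3]

After move 6 (0->3):
Peg 0: []
Peg 1: [1]
Peg 2: []
Peg 3: [6, 5, 4, 3, 2]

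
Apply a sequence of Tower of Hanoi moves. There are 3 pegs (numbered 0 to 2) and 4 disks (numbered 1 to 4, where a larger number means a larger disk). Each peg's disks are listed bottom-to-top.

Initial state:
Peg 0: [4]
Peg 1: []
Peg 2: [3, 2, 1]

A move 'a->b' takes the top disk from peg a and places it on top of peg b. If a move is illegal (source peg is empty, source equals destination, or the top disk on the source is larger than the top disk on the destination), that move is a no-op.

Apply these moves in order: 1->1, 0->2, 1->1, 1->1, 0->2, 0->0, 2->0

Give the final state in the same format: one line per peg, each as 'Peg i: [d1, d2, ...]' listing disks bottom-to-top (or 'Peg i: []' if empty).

Answer: Peg 0: [4, 1]
Peg 1: []
Peg 2: [3, 2]

Derivation:
After move 1 (1->1):
Peg 0: [4]
Peg 1: []
Peg 2: [3, 2, 1]

After move 2 (0->2):
Peg 0: [4]
Peg 1: []
Peg 2: [3, 2, 1]

After move 3 (1->1):
Peg 0: [4]
Peg 1: []
Peg 2: [3, 2, 1]

After move 4 (1->1):
Peg 0: [4]
Peg 1: []
Peg 2: [3, 2, 1]

After move 5 (0->2):
Peg 0: [4]
Peg 1: []
Peg 2: [3, 2, 1]

After move 6 (0->0):
Peg 0: [4]
Peg 1: []
Peg 2: [3, 2, 1]

After move 7 (2->0):
Peg 0: [4, 1]
Peg 1: []
Peg 2: [3, 2]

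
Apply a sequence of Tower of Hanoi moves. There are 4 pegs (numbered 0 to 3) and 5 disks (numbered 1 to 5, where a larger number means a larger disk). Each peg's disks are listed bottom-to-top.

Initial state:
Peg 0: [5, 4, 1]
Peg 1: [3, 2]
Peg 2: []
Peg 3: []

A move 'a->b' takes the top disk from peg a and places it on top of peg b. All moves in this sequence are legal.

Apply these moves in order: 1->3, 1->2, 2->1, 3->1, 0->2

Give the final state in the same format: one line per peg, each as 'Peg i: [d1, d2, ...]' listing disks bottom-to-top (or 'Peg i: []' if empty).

After move 1 (1->3):
Peg 0: [5, 4, 1]
Peg 1: [3]
Peg 2: []
Peg 3: [2]

After move 2 (1->2):
Peg 0: [5, 4, 1]
Peg 1: []
Peg 2: [3]
Peg 3: [2]

After move 3 (2->1):
Peg 0: [5, 4, 1]
Peg 1: [3]
Peg 2: []
Peg 3: [2]

After move 4 (3->1):
Peg 0: [5, 4, 1]
Peg 1: [3, 2]
Peg 2: []
Peg 3: []

After move 5 (0->2):
Peg 0: [5, 4]
Peg 1: [3, 2]
Peg 2: [1]
Peg 3: []

Answer: Peg 0: [5, 4]
Peg 1: [3, 2]
Peg 2: [1]
Peg 3: []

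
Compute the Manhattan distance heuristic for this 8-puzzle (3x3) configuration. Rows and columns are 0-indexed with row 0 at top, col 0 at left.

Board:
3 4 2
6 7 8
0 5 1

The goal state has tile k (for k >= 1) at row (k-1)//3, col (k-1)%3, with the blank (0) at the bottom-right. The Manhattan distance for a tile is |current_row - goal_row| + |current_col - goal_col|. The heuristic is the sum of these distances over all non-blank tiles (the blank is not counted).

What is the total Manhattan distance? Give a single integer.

Tile 3: at (0,0), goal (0,2), distance |0-0|+|0-2| = 2
Tile 4: at (0,1), goal (1,0), distance |0-1|+|1-0| = 2
Tile 2: at (0,2), goal (0,1), distance |0-0|+|2-1| = 1
Tile 6: at (1,0), goal (1,2), distance |1-1|+|0-2| = 2
Tile 7: at (1,1), goal (2,0), distance |1-2|+|1-0| = 2
Tile 8: at (1,2), goal (2,1), distance |1-2|+|2-1| = 2
Tile 5: at (2,1), goal (1,1), distance |2-1|+|1-1| = 1
Tile 1: at (2,2), goal (0,0), distance |2-0|+|2-0| = 4
Sum: 2 + 2 + 1 + 2 + 2 + 2 + 1 + 4 = 16

Answer: 16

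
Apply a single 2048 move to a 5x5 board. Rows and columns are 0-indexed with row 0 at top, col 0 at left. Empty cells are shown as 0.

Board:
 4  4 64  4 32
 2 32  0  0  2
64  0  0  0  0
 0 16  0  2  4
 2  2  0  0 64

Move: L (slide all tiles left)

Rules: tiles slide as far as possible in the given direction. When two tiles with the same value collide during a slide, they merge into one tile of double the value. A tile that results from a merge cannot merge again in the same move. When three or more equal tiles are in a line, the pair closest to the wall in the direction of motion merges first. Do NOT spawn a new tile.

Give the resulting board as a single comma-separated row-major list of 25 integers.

Answer: 8, 64, 4, 32, 0, 2, 32, 2, 0, 0, 64, 0, 0, 0, 0, 16, 2, 4, 0, 0, 4, 64, 0, 0, 0

Derivation:
Slide left:
row 0: [4, 4, 64, 4, 32] -> [8, 64, 4, 32, 0]
row 1: [2, 32, 0, 0, 2] -> [2, 32, 2, 0, 0]
row 2: [64, 0, 0, 0, 0] -> [64, 0, 0, 0, 0]
row 3: [0, 16, 0, 2, 4] -> [16, 2, 4, 0, 0]
row 4: [2, 2, 0, 0, 64] -> [4, 64, 0, 0, 0]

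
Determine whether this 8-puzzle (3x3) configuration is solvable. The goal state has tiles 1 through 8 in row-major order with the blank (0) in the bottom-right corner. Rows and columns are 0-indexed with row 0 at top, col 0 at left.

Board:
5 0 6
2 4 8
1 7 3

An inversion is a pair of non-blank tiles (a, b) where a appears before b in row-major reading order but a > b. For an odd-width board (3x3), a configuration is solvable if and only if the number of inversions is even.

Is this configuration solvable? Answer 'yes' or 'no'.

Inversions (pairs i<j in row-major order where tile[i] > tile[j] > 0): 15
15 is odd, so the puzzle is not solvable.

Answer: no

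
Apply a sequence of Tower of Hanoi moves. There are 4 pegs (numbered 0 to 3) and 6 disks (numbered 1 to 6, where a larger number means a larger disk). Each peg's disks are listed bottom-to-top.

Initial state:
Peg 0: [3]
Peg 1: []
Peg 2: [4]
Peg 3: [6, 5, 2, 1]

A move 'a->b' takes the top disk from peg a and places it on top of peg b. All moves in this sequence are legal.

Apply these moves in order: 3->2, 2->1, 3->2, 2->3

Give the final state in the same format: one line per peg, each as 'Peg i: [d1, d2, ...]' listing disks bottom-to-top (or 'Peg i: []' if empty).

After move 1 (3->2):
Peg 0: [3]
Peg 1: []
Peg 2: [4, 1]
Peg 3: [6, 5, 2]

After move 2 (2->1):
Peg 0: [3]
Peg 1: [1]
Peg 2: [4]
Peg 3: [6, 5, 2]

After move 3 (3->2):
Peg 0: [3]
Peg 1: [1]
Peg 2: [4, 2]
Peg 3: [6, 5]

After move 4 (2->3):
Peg 0: [3]
Peg 1: [1]
Peg 2: [4]
Peg 3: [6, 5, 2]

Answer: Peg 0: [3]
Peg 1: [1]
Peg 2: [4]
Peg 3: [6, 5, 2]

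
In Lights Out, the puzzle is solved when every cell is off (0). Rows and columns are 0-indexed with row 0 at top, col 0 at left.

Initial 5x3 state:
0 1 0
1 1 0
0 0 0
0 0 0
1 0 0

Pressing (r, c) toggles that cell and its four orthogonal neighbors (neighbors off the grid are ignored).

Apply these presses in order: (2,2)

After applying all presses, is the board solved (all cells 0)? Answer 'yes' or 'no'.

Answer: no

Derivation:
After press 1 at (2,2):
0 1 0
1 1 1
0 1 1
0 0 1
1 0 0

Lights still on: 8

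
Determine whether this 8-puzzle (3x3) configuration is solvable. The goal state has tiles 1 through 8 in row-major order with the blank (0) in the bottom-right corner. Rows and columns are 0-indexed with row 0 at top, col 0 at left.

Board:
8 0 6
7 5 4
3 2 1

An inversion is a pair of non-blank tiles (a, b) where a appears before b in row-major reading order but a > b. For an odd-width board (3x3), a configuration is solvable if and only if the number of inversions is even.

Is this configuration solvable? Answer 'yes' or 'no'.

Inversions (pairs i<j in row-major order where tile[i] > tile[j] > 0): 27
27 is odd, so the puzzle is not solvable.

Answer: no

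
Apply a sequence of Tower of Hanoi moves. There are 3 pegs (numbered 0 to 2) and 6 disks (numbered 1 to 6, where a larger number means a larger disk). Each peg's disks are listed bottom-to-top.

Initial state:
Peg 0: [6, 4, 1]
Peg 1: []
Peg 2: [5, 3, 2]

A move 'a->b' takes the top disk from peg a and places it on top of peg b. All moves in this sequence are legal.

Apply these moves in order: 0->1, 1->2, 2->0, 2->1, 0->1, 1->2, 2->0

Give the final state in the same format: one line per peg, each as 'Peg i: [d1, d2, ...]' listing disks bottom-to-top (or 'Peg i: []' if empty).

After move 1 (0->1):
Peg 0: [6, 4]
Peg 1: [1]
Peg 2: [5, 3, 2]

After move 2 (1->2):
Peg 0: [6, 4]
Peg 1: []
Peg 2: [5, 3, 2, 1]

After move 3 (2->0):
Peg 0: [6, 4, 1]
Peg 1: []
Peg 2: [5, 3, 2]

After move 4 (2->1):
Peg 0: [6, 4, 1]
Peg 1: [2]
Peg 2: [5, 3]

After move 5 (0->1):
Peg 0: [6, 4]
Peg 1: [2, 1]
Peg 2: [5, 3]

After move 6 (1->2):
Peg 0: [6, 4]
Peg 1: [2]
Peg 2: [5, 3, 1]

After move 7 (2->0):
Peg 0: [6, 4, 1]
Peg 1: [2]
Peg 2: [5, 3]

Answer: Peg 0: [6, 4, 1]
Peg 1: [2]
Peg 2: [5, 3]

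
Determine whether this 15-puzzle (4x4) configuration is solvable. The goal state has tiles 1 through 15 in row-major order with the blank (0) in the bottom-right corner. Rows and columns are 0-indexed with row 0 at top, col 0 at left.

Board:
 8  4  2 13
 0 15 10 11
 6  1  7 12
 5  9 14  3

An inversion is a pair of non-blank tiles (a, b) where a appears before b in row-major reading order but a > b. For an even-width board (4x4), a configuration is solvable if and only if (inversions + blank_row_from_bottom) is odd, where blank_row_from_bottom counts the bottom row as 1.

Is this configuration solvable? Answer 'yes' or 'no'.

Inversions: 53
Blank is in row 1 (0-indexed from top), which is row 3 counting from the bottom (bottom = 1).
53 + 3 = 56, which is even, so the puzzle is not solvable.

Answer: no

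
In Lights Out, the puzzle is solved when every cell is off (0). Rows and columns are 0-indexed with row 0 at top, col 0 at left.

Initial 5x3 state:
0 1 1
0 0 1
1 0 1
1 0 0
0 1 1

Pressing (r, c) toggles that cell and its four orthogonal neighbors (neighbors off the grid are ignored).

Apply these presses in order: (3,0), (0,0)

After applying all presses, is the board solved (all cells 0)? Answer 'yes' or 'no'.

Answer: no

Derivation:
After press 1 at (3,0):
0 1 1
0 0 1
0 0 1
0 1 0
1 1 1

After press 2 at (0,0):
1 0 1
1 0 1
0 0 1
0 1 0
1 1 1

Lights still on: 9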